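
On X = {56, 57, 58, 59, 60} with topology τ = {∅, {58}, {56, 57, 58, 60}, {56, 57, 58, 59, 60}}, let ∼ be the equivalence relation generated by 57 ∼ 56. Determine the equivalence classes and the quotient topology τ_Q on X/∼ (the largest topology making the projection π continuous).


X/∼ = {[56=57], [58], [59], [60]}; |τ_Q| = 4.

Equivalence classes: [56=57], [58], [59], [60].
Quotient map π: X → X/∼ sends 56 ↦ [56=57], 57 ↦ [56=57], 58 ↦ [58], 59 ↦ [59], 60 ↦ [60].
For each subset V ⊆ X/∼, compute π^{-1}(V) ⊆ X and check whether π^{-1}(V) ∈ τ. V is open in τ_Q iff π^{-1}(V) ∈ τ.
  V = {}: π^{-1}(V) = ∅ ∈ τ ✓.
  V = {[56=57]}: π^{-1}(V) = {56, 57} ∉ τ ✗.
  V = {[58]}: π^{-1}(V) = {58} ∈ τ ✓.
  V = {[56=57], [58]}: π^{-1}(V) = {56, 57, 58} ∉ τ ✗.
  V = {[59]}: π^{-1}(V) = {59} ∉ τ ✗.
  V = {[56=57], [59]}: π^{-1}(V) = {56, 57, 59} ∉ τ ✗.
  V = {[58], [59]}: π^{-1}(V) = {58, 59} ∉ τ ✗.
  V = {[56=57], [58], [59]}: π^{-1}(V) = {56, 57, 58, 59} ∉ τ ✗.
  V = {[60]}: π^{-1}(V) = {60} ∉ τ ✗.
  V = {[56=57], [60]}: π^{-1}(V) = {56, 57, 60} ∉ τ ✗.
  V = {[58], [60]}: π^{-1}(V) = {58, 60} ∉ τ ✗.
  V = {[56=57], [58], [60]}: π^{-1}(V) = {56, 57, 58, 60} ∈ τ ✓.
  V = {[59], [60]}: π^{-1}(V) = {59, 60} ∉ τ ✗.
  V = {[56=57], [59], [60]}: π^{-1}(V) = {56, 57, 59, 60} ∉ τ ✗.
  V = {[58], [59], [60]}: π^{-1}(V) = {58, 59, 60} ∉ τ ✗.
  V = {[56=57], [58], [59], [60]}: π^{-1}(V) = {56, 57, 58, 59, 60} ∈ τ ✓.
Open sets in the quotient: τ_Q = {{}, {[58]}, {[56=57], [58], [60]}, {[56=57], [58], [59], [60]}} (4 elements).


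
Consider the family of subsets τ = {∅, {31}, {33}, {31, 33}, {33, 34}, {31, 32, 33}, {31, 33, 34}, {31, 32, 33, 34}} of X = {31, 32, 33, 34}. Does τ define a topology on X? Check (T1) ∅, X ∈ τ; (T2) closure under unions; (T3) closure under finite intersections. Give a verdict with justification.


τ IS a topology on X.

Axiom (T1): ∅ ∈ τ? Yes; X ∈ τ? Yes.
Axiom (T2/T3): check pairwise unions and intersections of members of τ.
All pairwise intersections and unions checked — each lies in τ. Therefore τ satisfies (T1), (T2), (T3): it IS a topology on X.


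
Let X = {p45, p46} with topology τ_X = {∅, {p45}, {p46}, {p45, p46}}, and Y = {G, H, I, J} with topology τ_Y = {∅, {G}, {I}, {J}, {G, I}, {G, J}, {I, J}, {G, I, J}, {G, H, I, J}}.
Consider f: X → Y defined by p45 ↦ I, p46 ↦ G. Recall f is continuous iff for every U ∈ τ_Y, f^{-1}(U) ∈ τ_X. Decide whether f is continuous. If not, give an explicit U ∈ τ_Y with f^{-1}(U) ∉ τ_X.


f IS continuous.

Compute f^{-1}(U) for each U ∈ τ_Y:
  U = ∅: f^{-1}(U) = ∅ ∈ τ_X ✓.
  U = {G}: f^{-1}(U) = {p46} ∈ τ_X ✓.
  U = {I}: f^{-1}(U) = {p45} ∈ τ_X ✓.
  U = {J}: f^{-1}(U) = ∅ ∈ τ_X ✓.
  U = {G, I}: f^{-1}(U) = {p45, p46} ∈ τ_X ✓.
  U = {G, J}: f^{-1}(U) = {p46} ∈ τ_X ✓.
  U = {I, J}: f^{-1}(U) = {p45} ∈ τ_X ✓.
  U = {G, I, J}: f^{-1}(U) = {p45, p46} ∈ τ_X ✓.
  U = {G, H, I, J}: f^{-1}(U) = {p45, p46} ∈ τ_X ✓.
Every preimage lies in τ_X, so f IS continuous.


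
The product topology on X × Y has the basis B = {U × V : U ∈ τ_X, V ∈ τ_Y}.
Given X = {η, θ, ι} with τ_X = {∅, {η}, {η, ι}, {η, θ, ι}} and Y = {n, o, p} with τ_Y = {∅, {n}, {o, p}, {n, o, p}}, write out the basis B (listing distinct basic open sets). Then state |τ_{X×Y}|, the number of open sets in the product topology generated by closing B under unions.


Basis B = {∅ × ∅, {η} × {n}, {η, ι} × {n}, {η} × {o, p}, {η} × {n, o, p}, {η, θ, ι} × {n}, {η, ι} × {o, p}, {η, ι} × {n, o, p}, {η, θ, ι} × {o, p}, {η, θ, ι} × {n, o, p}}; |τ_{X×Y}| = 16.

Enumerate products U × V with U ∈ τ_X, V ∈ τ_Y (deduplicated):
  ∅ × ∅ = {} (∅)
  {η} × {n} = {(η,n)}
  {η, ι} × {n} = {(η,n), (ι,n)}
  {η} × {o, p} = {(η,o), (η,p)}
  {η} × {n, o, p} = {(η,n), (η,o), (η,p)}
  {η, θ, ι} × {n} = {(η,n), (θ,n), (ι,n)}
  {η, ι} × {o, p} = {(η,o), (η,p), (ι,o), (ι,p)}
  {η, ι} × {n, o, p} = {(η,n), (η,o), (η,p), (ι,n), (ι,o), (ι,p)}
  {η, θ, ι} × {o, p} = {(η,o), (η,p), (θ,o), (θ,p), (ι,o), (ι,p)}
  {η, θ, ι} × {n, o, p} = {(η,n), (η,o), (η,p), (θ,n), (θ,o), (θ,p), (ι,n), (ι,o), (ι,p)}
These 10 distinct sets form the basis B.
Close under arbitrary unions to get τ_{X×Y}; counting gives |τ_{X×Y}| = 16.


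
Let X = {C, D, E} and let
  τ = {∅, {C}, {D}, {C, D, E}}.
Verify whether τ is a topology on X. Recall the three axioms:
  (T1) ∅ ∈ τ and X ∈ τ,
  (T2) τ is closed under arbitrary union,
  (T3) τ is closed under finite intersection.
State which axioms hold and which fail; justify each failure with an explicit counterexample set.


τ is NOT a topology on X.

Axiom (T1): ∅ ∈ τ? Yes; X ∈ τ? Yes.
Axiom (T2/T3): check pairwise unions and intersections of members of τ.
Counterexample for (T2): {C} ∪ {D} = {C, D} ∉ τ. Therefore τ is NOT a topology.


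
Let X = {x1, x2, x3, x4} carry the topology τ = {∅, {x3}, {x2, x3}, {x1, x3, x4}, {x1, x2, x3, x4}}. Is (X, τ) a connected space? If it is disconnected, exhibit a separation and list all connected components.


(X, τ) is connected.

Find clopen sets (U ∈ τ with X ∖ U ∈ τ):
  U = ∅, X ∖ U = {x1, x2, x3, x4} — both open, so U is clopen.
  U = {x1, x2, x3, x4}, X ∖ U = ∅ — both open, so U is clopen.
Only trivial clopens (∅ and X) exist, so (X, τ) is connected.
Compute connected components by grouping points that agree on all clopens:
  component: {x1, x2, x3, x4}


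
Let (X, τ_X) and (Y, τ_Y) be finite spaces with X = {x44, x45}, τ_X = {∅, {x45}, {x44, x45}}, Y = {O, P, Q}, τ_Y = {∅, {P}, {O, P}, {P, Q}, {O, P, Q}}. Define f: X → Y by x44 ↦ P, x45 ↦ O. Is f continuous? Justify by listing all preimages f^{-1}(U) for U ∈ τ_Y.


f is NOT continuous.

Compute f^{-1}(U) for each U ∈ τ_Y:
  U = ∅: f^{-1}(U) = ∅ ∈ τ_X ✓.
  U = {P}: f^{-1}(U) = {x44} ∉ τ_X ✗.
  U = {O, P}: f^{-1}(U) = {x44, x45} ∈ τ_X ✓.
  U = {P, Q}: f^{-1}(U) = {x44} ∉ τ_X ✗.
  U = {O, P, Q}: f^{-1}(U) = {x44, x45} ∈ τ_X ✓.
Found U = {P} with f^{-1}(U) = {x44} not in τ_X. Therefore f is NOT continuous.


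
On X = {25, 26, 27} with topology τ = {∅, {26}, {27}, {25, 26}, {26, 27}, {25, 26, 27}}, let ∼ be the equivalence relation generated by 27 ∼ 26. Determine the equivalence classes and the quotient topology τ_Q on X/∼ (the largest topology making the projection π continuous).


X/∼ = {[25], [26=27]}; |τ_Q| = 3.

Equivalence classes: [25], [26=27].
Quotient map π: X → X/∼ sends 25 ↦ [25], 26 ↦ [26=27], 27 ↦ [26=27].
For each subset V ⊆ X/∼, compute π^{-1}(V) ⊆ X and check whether π^{-1}(V) ∈ τ. V is open in τ_Q iff π^{-1}(V) ∈ τ.
  V = {}: π^{-1}(V) = ∅ ∈ τ ✓.
  V = {[25]}: π^{-1}(V) = {25} ∉ τ ✗.
  V = {[26=27]}: π^{-1}(V) = {26, 27} ∈ τ ✓.
  V = {[25], [26=27]}: π^{-1}(V) = {25, 26, 27} ∈ τ ✓.
Open sets in the quotient: τ_Q = {{}, {[26=27]}, {[25], [26=27]}} (3 elements).


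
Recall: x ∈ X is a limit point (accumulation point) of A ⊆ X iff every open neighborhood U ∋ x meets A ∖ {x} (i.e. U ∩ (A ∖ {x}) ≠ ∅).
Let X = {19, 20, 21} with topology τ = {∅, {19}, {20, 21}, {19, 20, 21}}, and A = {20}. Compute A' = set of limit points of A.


A' = {21}

For each x ∈ X, list the open sets U ∈ τ with x ∈ U, then check whether U ∩ (A ∖ {x}) ≠ ∅ for every such U.
  x = 19: open {19} ∋ x has {19} ∩ (A ∖ {19}) = ∅, so x is NOT a limit point.
  x = 20: open {20, 21} ∋ x has {20, 21} ∩ (A ∖ {20}) = ∅, so x is NOT a limit point.
  x = 21: opens ∋ x are {20, 21}, {19, 20, 21}; each meets A ∖ {21}, so x IS a limit point.
Collecting: A' = {21}.


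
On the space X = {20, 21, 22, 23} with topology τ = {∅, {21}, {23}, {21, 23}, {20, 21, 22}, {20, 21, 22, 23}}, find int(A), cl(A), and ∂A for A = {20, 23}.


int(A) = {23}, cl(A) = {20, 22, 23}, ∂A = {20, 22}.

Closed sets in (X, τ) are complements of opens:
  closed(X, τ) = {∅, {23}, {20, 22}, {20, 21, 22}, {20, 22, 23}, {20, 21, 22, 23}}.
int(A) = ⋃ {U ∈ τ : U ⊆ A}. Opens contained in A: ∅, {23}.
Taking the union of these: int(A) = {23}.
cl(A) = ⋂ {C closed : A ⊆ C}. Closed sets containing A: {20, 22, 23}, {20, 21, 22, 23}.
Intersecting these: cl(A) = {20, 22, 23}.
∂A = cl(A) ∖ int(A) = {20, 22, 23} ∖ {23} = {20, 22}.


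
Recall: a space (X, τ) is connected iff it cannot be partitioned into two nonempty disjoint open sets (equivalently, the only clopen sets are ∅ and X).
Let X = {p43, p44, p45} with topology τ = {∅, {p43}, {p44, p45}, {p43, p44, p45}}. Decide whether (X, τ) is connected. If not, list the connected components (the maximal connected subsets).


(X, τ) is disconnected; components = [{p43}, {p44, p45}].

Find clopen sets (U ∈ τ with X ∖ U ∈ τ):
  U = ∅, X ∖ U = {p43, p44, p45} — both open, so U is clopen.
  U = {p43}, X ∖ U = {p44, p45} — both open, so U is clopen.
  U = {p44, p45}, X ∖ U = {p43} — both open, so U is clopen.
  U = {p43, p44, p45}, X ∖ U = ∅ — both open, so U is clopen.
Nontrivial clopen(s) exist: e.g. {p44, p45}. So (X, τ) is disconnected.
Compute connected components by grouping points that agree on all clopens:
  component: {p43}
  component: {p44, p45}


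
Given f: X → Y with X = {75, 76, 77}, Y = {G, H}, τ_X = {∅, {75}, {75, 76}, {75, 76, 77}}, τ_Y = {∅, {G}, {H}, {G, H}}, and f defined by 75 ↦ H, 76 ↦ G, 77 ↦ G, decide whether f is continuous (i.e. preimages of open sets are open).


f is NOT continuous.

Compute f^{-1}(U) for each U ∈ τ_Y:
  U = ∅: f^{-1}(U) = ∅ ∈ τ_X ✓.
  U = {G}: f^{-1}(U) = {76, 77} ∉ τ_X ✗.
  U = {H}: f^{-1}(U) = {75} ∈ τ_X ✓.
  U = {G, H}: f^{-1}(U) = {75, 76, 77} ∈ τ_X ✓.
Found U = {G} with f^{-1}(U) = {76, 77} not in τ_X. Therefore f is NOT continuous.


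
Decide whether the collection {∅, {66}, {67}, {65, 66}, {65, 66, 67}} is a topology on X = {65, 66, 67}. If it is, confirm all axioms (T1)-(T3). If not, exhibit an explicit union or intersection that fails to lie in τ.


τ is NOT a topology on X.

Axiom (T1): ∅ ∈ τ? Yes; X ∈ τ? Yes.
Axiom (T2/T3): check pairwise unions and intersections of members of τ.
Counterexample for (T2): {66} ∪ {67} = {66, 67} ∉ τ. Therefore τ is NOT a topology.


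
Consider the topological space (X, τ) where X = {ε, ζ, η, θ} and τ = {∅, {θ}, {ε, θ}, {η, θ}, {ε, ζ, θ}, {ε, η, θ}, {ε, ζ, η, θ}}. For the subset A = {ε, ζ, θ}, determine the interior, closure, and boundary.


int(A) = {ε, ζ, θ}, cl(A) = {ε, ζ, η, θ}, ∂A = {η}.

Closed sets in (X, τ) are complements of opens:
  closed(X, τ) = {∅, {ζ}, {η}, {ε, ζ}, {ζ, η}, {ε, ζ, η}, {ε, ζ, η, θ}}.
int(A) = ⋃ {U ∈ τ : U ⊆ A}. Opens contained in A: ∅, {θ}, {ε, θ}, {ε, ζ, θ}.
Taking the union of these: int(A) = {ε, ζ, θ}.
cl(A) = ⋂ {C closed : A ⊆ C}. Closed sets containing A: {ε, ζ, η, θ}.
Intersecting these: cl(A) = {ε, ζ, η, θ}.
∂A = cl(A) ∖ int(A) = {ε, ζ, η, θ} ∖ {ε, ζ, θ} = {η}.


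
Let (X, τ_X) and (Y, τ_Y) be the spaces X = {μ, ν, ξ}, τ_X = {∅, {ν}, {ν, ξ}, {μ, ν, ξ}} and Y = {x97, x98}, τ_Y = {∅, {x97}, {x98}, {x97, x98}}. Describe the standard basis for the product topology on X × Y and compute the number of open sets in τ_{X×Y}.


Basis B = {∅ × ∅, {ν} × {x97}, {ν} × {x98}, {ν} × {x97, x98}, {ν, ξ} × {x97}, {ν, ξ} × {x98}, {μ, ν, ξ} × {x97}, {μ, ν, ξ} × {x98}, {ν, ξ} × {x97, x98}, {μ, ν, ξ} × {x97, x98}}; |τ_{X×Y}| = 16.

Enumerate products U × V with U ∈ τ_X, V ∈ τ_Y (deduplicated):
  ∅ × ∅ = {} (∅)
  {ν} × {x97} = {(ν,x97)}
  {ν} × {x98} = {(ν,x98)}
  {ν} × {x97, x98} = {(ν,x97), (ν,x98)}
  {ν, ξ} × {x97} = {(ν,x97), (ξ,x97)}
  {ν, ξ} × {x98} = {(ν,x98), (ξ,x98)}
  {μ, ν, ξ} × {x97} = {(μ,x97), (ν,x97), (ξ,x97)}
  {μ, ν, ξ} × {x98} = {(μ,x98), (ν,x98), (ξ,x98)}
  {ν, ξ} × {x97, x98} = {(ν,x97), (ν,x98), (ξ,x97), (ξ,x98)}
  {μ, ν, ξ} × {x97, x98} = {(μ,x97), (μ,x98), (ν,x97), (ν,x98), (ξ,x97), (ξ,x98)}
These 10 distinct sets form the basis B.
Close under arbitrary unions to get τ_{X×Y}; counting gives |τ_{X×Y}| = 16.


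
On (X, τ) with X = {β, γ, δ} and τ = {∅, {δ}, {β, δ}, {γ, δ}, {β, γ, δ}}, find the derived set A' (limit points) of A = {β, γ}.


A' = ∅

For each x ∈ X, list the open sets U ∈ τ with x ∈ U, then check whether U ∩ (A ∖ {x}) ≠ ∅ for every such U.
  x = β: open {β, δ} ∋ x has {β, δ} ∩ (A ∖ {β}) = ∅, so x is NOT a limit point.
  x = γ: open {γ, δ} ∋ x has {γ, δ} ∩ (A ∖ {γ}) = ∅, so x is NOT a limit point.
  x = δ: open {δ} ∋ x has {δ} ∩ (A ∖ {δ}) = ∅, so x is NOT a limit point.
Collecting: A' = ∅.


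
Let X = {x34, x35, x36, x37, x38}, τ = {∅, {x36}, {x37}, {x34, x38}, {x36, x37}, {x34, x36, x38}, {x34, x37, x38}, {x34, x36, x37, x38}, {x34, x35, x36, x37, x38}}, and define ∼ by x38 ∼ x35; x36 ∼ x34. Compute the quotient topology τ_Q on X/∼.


X/∼ = {[x34=x36], [x35=x38], [x37]}; |τ_Q| = 3.

Equivalence classes: [x34=x36], [x35=x38], [x37].
Quotient map π: X → X/∼ sends x34 ↦ [x34=x36], x35 ↦ [x35=x38], x36 ↦ [x34=x36], x37 ↦ [x37], x38 ↦ [x35=x38].
For each subset V ⊆ X/∼, compute π^{-1}(V) ⊆ X and check whether π^{-1}(V) ∈ τ. V is open in τ_Q iff π^{-1}(V) ∈ τ.
  V = {}: π^{-1}(V) = ∅ ∈ τ ✓.
  V = {[x34=x36]}: π^{-1}(V) = {x34, x36} ∉ τ ✗.
  V = {[x35=x38]}: π^{-1}(V) = {x35, x38} ∉ τ ✗.
  V = {[x34=x36], [x35=x38]}: π^{-1}(V) = {x34, x35, x36, x38} ∉ τ ✗.
  V = {[x37]}: π^{-1}(V) = {x37} ∈ τ ✓.
  V = {[x34=x36], [x37]}: π^{-1}(V) = {x34, x36, x37} ∉ τ ✗.
  V = {[x35=x38], [x37]}: π^{-1}(V) = {x35, x37, x38} ∉ τ ✗.
  V = {[x34=x36], [x35=x38], [x37]}: π^{-1}(V) = {x34, x35, x36, x37, x38} ∈ τ ✓.
Open sets in the quotient: τ_Q = {{}, {[x37]}, {[x34=x36], [x35=x38], [x37]}} (3 elements).


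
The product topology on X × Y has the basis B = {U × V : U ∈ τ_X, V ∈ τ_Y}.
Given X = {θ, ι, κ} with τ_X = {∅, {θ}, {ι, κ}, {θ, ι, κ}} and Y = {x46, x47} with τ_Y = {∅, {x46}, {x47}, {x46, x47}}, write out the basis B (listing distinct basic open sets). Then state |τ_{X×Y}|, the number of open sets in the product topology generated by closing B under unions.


Basis B = {∅ × ∅, {θ} × {x46}, {θ} × {x47}, {θ} × {x46, x47}, {ι, κ} × {x46}, {ι, κ} × {x47}, {θ, ι, κ} × {x46}, {θ, ι, κ} × {x47}, {ι, κ} × {x46, x47}, {θ, ι, κ} × {x46, x47}}; |τ_{X×Y}| = 16.

Enumerate products U × V with U ∈ τ_X, V ∈ τ_Y (deduplicated):
  ∅ × ∅ = {} (∅)
  {θ} × {x46} = {(θ,x46)}
  {θ} × {x47} = {(θ,x47)}
  {θ} × {x46, x47} = {(θ,x46), (θ,x47)}
  {ι, κ} × {x46} = {(ι,x46), (κ,x46)}
  {ι, κ} × {x47} = {(ι,x47), (κ,x47)}
  {θ, ι, κ} × {x46} = {(θ,x46), (ι,x46), (κ,x46)}
  {θ, ι, κ} × {x47} = {(θ,x47), (ι,x47), (κ,x47)}
  {ι, κ} × {x46, x47} = {(ι,x46), (ι,x47), (κ,x46), (κ,x47)}
  {θ, ι, κ} × {x46, x47} = {(θ,x46), (θ,x47), (ι,x46), (ι,x47), (κ,x46), (κ,x47)}
These 10 distinct sets form the basis B.
Close under arbitrary unions to get τ_{X×Y}; counting gives |τ_{X×Y}| = 16.


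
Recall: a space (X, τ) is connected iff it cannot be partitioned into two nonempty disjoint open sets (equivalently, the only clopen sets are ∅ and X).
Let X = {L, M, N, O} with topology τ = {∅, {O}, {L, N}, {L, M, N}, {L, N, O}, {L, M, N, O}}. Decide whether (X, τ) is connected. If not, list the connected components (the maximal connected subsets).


(X, τ) is disconnected; components = [{O}, {L, M, N}].

Find clopen sets (U ∈ τ with X ∖ U ∈ τ):
  U = ∅, X ∖ U = {L, M, N, O} — both open, so U is clopen.
  U = {O}, X ∖ U = {L, M, N} — both open, so U is clopen.
  U = {L, M, N}, X ∖ U = {O} — both open, so U is clopen.
  U = {L, M, N, O}, X ∖ U = ∅ — both open, so U is clopen.
Nontrivial clopen(s) exist: e.g. {L, M, N}. So (X, τ) is disconnected.
Compute connected components by grouping points that agree on all clopens:
  component: {O}
  component: {L, M, N}


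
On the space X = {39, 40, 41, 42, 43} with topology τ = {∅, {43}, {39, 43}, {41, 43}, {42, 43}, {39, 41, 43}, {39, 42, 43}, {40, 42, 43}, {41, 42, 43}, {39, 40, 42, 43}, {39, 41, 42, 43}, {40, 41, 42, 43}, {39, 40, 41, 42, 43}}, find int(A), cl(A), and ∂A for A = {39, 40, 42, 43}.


int(A) = {39, 40, 42, 43}, cl(A) = {39, 40, 41, 42, 43}, ∂A = {41}.

Closed sets in (X, τ) are complements of opens:
  closed(X, τ) = {∅, {39}, {40}, {41}, {39, 40}, {39, 41}, {40, 41}, {40, 42}, {39, 40, 41}, {39, 40, 42}, {40, 41, 42}, {39, 40, 41, 42}, {39, 40, 41, 42, 43}}.
int(A) = ⋃ {U ∈ τ : U ⊆ A}. Opens contained in A: ∅, {43}, {39, 43}, {42, 43}, {39, 42, 43}, {40, 42, 43}, {39, 40, 42, 43}.
Taking the union of these: int(A) = {39, 40, 42, 43}.
cl(A) = ⋂ {C closed : A ⊆ C}. Closed sets containing A: {39, 40, 41, 42, 43}.
Intersecting these: cl(A) = {39, 40, 41, 42, 43}.
∂A = cl(A) ∖ int(A) = {39, 40, 41, 42, 43} ∖ {39, 40, 42, 43} = {41}.


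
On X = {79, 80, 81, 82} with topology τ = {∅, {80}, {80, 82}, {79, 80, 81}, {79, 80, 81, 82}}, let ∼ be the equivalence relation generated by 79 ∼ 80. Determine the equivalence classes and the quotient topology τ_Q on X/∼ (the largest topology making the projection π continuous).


X/∼ = {[79=80], [81], [82]}; |τ_Q| = 3.

Equivalence classes: [79=80], [81], [82].
Quotient map π: X → X/∼ sends 79 ↦ [79=80], 80 ↦ [79=80], 81 ↦ [81], 82 ↦ [82].
For each subset V ⊆ X/∼, compute π^{-1}(V) ⊆ X and check whether π^{-1}(V) ∈ τ. V is open in τ_Q iff π^{-1}(V) ∈ τ.
  V = {}: π^{-1}(V) = ∅ ∈ τ ✓.
  V = {[79=80]}: π^{-1}(V) = {79, 80} ∉ τ ✗.
  V = {[81]}: π^{-1}(V) = {81} ∉ τ ✗.
  V = {[79=80], [81]}: π^{-1}(V) = {79, 80, 81} ∈ τ ✓.
  V = {[82]}: π^{-1}(V) = {82} ∉ τ ✗.
  V = {[79=80], [82]}: π^{-1}(V) = {79, 80, 82} ∉ τ ✗.
  V = {[81], [82]}: π^{-1}(V) = {81, 82} ∉ τ ✗.
  V = {[79=80], [81], [82]}: π^{-1}(V) = {79, 80, 81, 82} ∈ τ ✓.
Open sets in the quotient: τ_Q = {{}, {[79=80], [81]}, {[79=80], [81], [82]}} (3 elements).


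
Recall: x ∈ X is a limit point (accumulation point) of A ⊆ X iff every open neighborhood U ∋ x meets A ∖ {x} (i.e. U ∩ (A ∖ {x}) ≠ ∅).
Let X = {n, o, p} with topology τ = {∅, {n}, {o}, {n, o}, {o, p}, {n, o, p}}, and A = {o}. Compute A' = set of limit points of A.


A' = {p}

For each x ∈ X, list the open sets U ∈ τ with x ∈ U, then check whether U ∩ (A ∖ {x}) ≠ ∅ for every such U.
  x = n: open {n} ∋ x has {n} ∩ (A ∖ {n}) = ∅, so x is NOT a limit point.
  x = o: open {o} ∋ x has {o} ∩ (A ∖ {o}) = ∅, so x is NOT a limit point.
  x = p: opens ∋ x are {o, p}, {n, o, p}; each meets A ∖ {p}, so x IS a limit point.
Collecting: A' = {p}.


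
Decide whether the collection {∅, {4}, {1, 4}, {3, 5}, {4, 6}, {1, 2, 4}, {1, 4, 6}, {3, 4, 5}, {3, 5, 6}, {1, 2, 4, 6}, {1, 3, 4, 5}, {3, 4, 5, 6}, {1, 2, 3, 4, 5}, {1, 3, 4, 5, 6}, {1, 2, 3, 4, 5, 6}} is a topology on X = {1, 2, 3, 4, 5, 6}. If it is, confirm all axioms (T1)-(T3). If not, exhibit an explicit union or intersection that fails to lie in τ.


τ is NOT a topology on X.

Axiom (T1): ∅ ∈ τ? Yes; X ∈ τ? Yes.
Axiom (T2/T3): check pairwise unions and intersections of members of τ.
Counterexample for (T3): {4, 6} ∩ {3, 5, 6} = {6} ∉ τ. Therefore τ is NOT a topology.


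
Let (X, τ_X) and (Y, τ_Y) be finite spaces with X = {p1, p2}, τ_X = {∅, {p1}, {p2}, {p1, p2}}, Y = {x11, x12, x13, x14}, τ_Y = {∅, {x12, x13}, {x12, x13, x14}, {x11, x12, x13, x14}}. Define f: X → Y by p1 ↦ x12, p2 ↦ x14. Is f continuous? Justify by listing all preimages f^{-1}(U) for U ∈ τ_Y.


f IS continuous.

Compute f^{-1}(U) for each U ∈ τ_Y:
  U = ∅: f^{-1}(U) = ∅ ∈ τ_X ✓.
  U = {x12, x13}: f^{-1}(U) = {p1} ∈ τ_X ✓.
  U = {x12, x13, x14}: f^{-1}(U) = {p1, p2} ∈ τ_X ✓.
  U = {x11, x12, x13, x14}: f^{-1}(U) = {p1, p2} ∈ τ_X ✓.
Every preimage lies in τ_X, so f IS continuous.


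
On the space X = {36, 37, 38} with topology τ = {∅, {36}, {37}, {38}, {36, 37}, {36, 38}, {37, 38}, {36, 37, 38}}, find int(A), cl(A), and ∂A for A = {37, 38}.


int(A) = {37, 38}, cl(A) = {37, 38}, ∂A = ∅.

Closed sets in (X, τ) are complements of opens:
  closed(X, τ) = {∅, {36}, {37}, {38}, {36, 37}, {36, 38}, {37, 38}, {36, 37, 38}}.
int(A) = ⋃ {U ∈ τ : U ⊆ A}. Opens contained in A: ∅, {37}, {38}, {37, 38}.
Taking the union of these: int(A) = {37, 38}.
cl(A) = ⋂ {C closed : A ⊆ C}. Closed sets containing A: {37, 38}, {36, 37, 38}.
Intersecting these: cl(A) = {37, 38}.
∂A = cl(A) ∖ int(A) = {37, 38} ∖ {37, 38} = ∅.


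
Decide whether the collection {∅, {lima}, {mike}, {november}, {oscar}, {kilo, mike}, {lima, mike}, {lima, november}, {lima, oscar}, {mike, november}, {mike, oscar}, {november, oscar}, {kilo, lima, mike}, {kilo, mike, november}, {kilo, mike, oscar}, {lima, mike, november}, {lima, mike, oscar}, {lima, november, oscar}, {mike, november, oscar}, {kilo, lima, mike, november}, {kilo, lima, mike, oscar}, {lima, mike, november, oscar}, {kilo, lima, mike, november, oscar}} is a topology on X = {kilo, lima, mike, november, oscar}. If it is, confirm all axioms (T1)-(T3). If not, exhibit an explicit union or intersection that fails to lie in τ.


τ is NOT a topology on X.

Axiom (T1): ∅ ∈ τ? Yes; X ∈ τ? Yes.
Axiom (T2/T3): check pairwise unions and intersections of members of τ.
Counterexample for (T2): {november} ∪ {kilo, mike, oscar} = {kilo, mike, november, oscar} ∉ τ. Therefore τ is NOT a topology.


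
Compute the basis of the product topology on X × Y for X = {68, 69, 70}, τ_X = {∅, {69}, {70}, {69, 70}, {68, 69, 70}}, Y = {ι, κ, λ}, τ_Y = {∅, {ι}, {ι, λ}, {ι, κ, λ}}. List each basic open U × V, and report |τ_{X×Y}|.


Basis B = {∅ × ∅, {69} × {ι}, {70} × {ι}, {69} × {ι, λ}, {69, 70} × {ι}, {70} × {ι, λ}, {68, 69, 70} × {ι}, {69} × {ι, κ, λ}, {70} × {ι, κ, λ}, {69, 70} × {ι, λ}, {68, 69, 70} × {ι, λ}, {69, 70} × {ι, κ, λ}, {68, 69, 70} × {ι, κ, λ}}; |τ_{X×Y}| = 30.

Enumerate products U × V with U ∈ τ_X, V ∈ τ_Y (deduplicated):
  ∅ × ∅ = {} (∅)
  {69} × {ι} = {(69,ι)}
  {70} × {ι} = {(70,ι)}
  {69} × {ι, λ} = {(69,ι), (69,λ)}
  {69, 70} × {ι} = {(69,ι), (70,ι)}
  {70} × {ι, λ} = {(70,ι), (70,λ)}
  {68, 69, 70} × {ι} = {(68,ι), (69,ι), (70,ι)}
  {69} × {ι, κ, λ} = {(69,ι), (69,κ), (69,λ)}
  {70} × {ι, κ, λ} = {(70,ι), (70,κ), (70,λ)}
  {69, 70} × {ι, λ} = {(69,ι), (69,λ), (70,ι), (70,λ)}
  {68, 69, 70} × {ι, λ} = {(68,ι), (68,λ), (69,ι), (69,λ), (70,ι), (70,λ)}
  {69, 70} × {ι, κ, λ} = {(69,ι), (69,κ), (69,λ), (70,ι), (70,κ), (70,λ)}
  {68, 69, 70} × {ι, κ, λ} = {(68,ι), (68,κ), (68,λ), (69,ι), (69,κ), (69,λ), (70,ι), (70,κ), (70,λ)}
These 13 distinct sets form the basis B.
Close under arbitrary unions to get τ_{X×Y}; counting gives |τ_{X×Y}| = 30.


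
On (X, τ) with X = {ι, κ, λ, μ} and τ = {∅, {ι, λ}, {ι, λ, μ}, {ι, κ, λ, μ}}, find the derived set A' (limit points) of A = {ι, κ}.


A' = {κ, λ, μ}

For each x ∈ X, list the open sets U ∈ τ with x ∈ U, then check whether U ∩ (A ∖ {x}) ≠ ∅ for every such U.
  x = ι: open {ι, λ} ∋ x has {ι, λ} ∩ (A ∖ {ι}) = ∅, so x is NOT a limit point.
  x = κ: opens ∋ x are {ι, κ, λ, μ}; each meets A ∖ {κ}, so x IS a limit point.
  x = λ: opens ∋ x are {ι, λ}, {ι, λ, μ}, {ι, κ, λ, μ}; each meets A ∖ {λ}, so x IS a limit point.
  x = μ: opens ∋ x are {ι, λ, μ}, {ι, κ, λ, μ}; each meets A ∖ {μ}, so x IS a limit point.
Collecting: A' = {κ, λ, μ}.


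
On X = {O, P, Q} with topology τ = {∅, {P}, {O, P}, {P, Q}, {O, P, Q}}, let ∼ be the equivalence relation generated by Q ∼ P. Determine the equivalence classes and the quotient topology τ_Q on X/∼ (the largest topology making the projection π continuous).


X/∼ = {[O], [P=Q]}; |τ_Q| = 3.

Equivalence classes: [O], [P=Q].
Quotient map π: X → X/∼ sends O ↦ [O], P ↦ [P=Q], Q ↦ [P=Q].
For each subset V ⊆ X/∼, compute π^{-1}(V) ⊆ X and check whether π^{-1}(V) ∈ τ. V is open in τ_Q iff π^{-1}(V) ∈ τ.
  V = {}: π^{-1}(V) = ∅ ∈ τ ✓.
  V = {[O]}: π^{-1}(V) = {O} ∉ τ ✗.
  V = {[P=Q]}: π^{-1}(V) = {P, Q} ∈ τ ✓.
  V = {[O], [P=Q]}: π^{-1}(V) = {O, P, Q} ∈ τ ✓.
Open sets in the quotient: τ_Q = {{}, {[P=Q]}, {[O], [P=Q]}} (3 elements).


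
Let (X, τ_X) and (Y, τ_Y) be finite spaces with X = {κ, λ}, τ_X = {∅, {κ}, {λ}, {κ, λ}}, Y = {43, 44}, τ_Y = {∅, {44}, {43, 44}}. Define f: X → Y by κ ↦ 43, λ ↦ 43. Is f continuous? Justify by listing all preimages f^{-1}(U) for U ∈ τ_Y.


f IS continuous.

Compute f^{-1}(U) for each U ∈ τ_Y:
  U = ∅: f^{-1}(U) = ∅ ∈ τ_X ✓.
  U = {44}: f^{-1}(U) = ∅ ∈ τ_X ✓.
  U = {43, 44}: f^{-1}(U) = {κ, λ} ∈ τ_X ✓.
Every preimage lies in τ_X, so f IS continuous.


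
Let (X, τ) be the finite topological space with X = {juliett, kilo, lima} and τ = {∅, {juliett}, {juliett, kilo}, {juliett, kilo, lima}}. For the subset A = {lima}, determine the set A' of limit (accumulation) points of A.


A' = ∅

For each x ∈ X, list the open sets U ∈ τ with x ∈ U, then check whether U ∩ (A ∖ {x}) ≠ ∅ for every such U.
  x = juliett: open {juliett} ∋ x has {juliett} ∩ (A ∖ {juliett}) = ∅, so x is NOT a limit point.
  x = kilo: open {juliett, kilo} ∋ x has {juliett, kilo} ∩ (A ∖ {kilo}) = ∅, so x is NOT a limit point.
  x = lima: open {juliett, kilo, lima} ∋ x has {juliett, kilo, lima} ∩ (A ∖ {lima}) = ∅, so x is NOT a limit point.
Collecting: A' = ∅.


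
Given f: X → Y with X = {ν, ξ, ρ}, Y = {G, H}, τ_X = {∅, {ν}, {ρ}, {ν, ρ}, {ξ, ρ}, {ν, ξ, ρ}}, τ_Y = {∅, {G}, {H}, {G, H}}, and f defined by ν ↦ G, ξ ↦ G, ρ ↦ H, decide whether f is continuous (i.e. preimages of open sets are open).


f is NOT continuous.

Compute f^{-1}(U) for each U ∈ τ_Y:
  U = ∅: f^{-1}(U) = ∅ ∈ τ_X ✓.
  U = {G}: f^{-1}(U) = {ν, ξ} ∉ τ_X ✗.
  U = {H}: f^{-1}(U) = {ρ} ∈ τ_X ✓.
  U = {G, H}: f^{-1}(U) = {ν, ξ, ρ} ∈ τ_X ✓.
Found U = {G} with f^{-1}(U) = {ν, ξ} not in τ_X. Therefore f is NOT continuous.


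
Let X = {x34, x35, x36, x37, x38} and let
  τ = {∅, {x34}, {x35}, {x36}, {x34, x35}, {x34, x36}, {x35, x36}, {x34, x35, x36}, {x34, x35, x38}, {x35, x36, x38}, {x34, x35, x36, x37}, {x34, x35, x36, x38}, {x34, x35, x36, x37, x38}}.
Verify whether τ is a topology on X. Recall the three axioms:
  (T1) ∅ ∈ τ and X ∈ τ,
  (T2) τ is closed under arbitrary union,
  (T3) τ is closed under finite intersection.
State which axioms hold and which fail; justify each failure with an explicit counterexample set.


τ is NOT a topology on X.

Axiom (T1): ∅ ∈ τ? Yes; X ∈ τ? Yes.
Axiom (T2/T3): check pairwise unions and intersections of members of τ.
Counterexample for (T3): {x34, x35, x38} ∩ {x35, x36, x38} = {x35, x38} ∉ τ. Therefore τ is NOT a topology.


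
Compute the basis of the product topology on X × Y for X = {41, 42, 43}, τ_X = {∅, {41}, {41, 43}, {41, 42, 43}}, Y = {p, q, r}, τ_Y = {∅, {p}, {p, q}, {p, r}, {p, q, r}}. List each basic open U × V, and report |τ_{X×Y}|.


Basis B = {∅ × ∅, {41} × {p}, {41} × {p, q}, {41} × {p, r}, {41, 43} × {p}, {41} × {p, q, r}, {41, 42, 43} × {p}, {41, 43} × {p, q}, {41, 43} × {p, r}, {41, 43} × {p, q, r}, {41, 42, 43} × {p, q}, {41, 42, 43} × {p, r}, {41, 42, 43} × {p, q, r}}; |τ_{X×Y}| = 30.

Enumerate products U × V with U ∈ τ_X, V ∈ τ_Y (deduplicated):
  ∅ × ∅ = {} (∅)
  {41} × {p} = {(41,p)}
  {41} × {p, q} = {(41,p), (41,q)}
  {41} × {p, r} = {(41,p), (41,r)}
  {41, 43} × {p} = {(41,p), (43,p)}
  {41} × {p, q, r} = {(41,p), (41,q), (41,r)}
  {41, 42, 43} × {p} = {(41,p), (42,p), (43,p)}
  {41, 43} × {p, q} = {(41,p), (41,q), (43,p), (43,q)}
  {41, 43} × {p, r} = {(41,p), (41,r), (43,p), (43,r)}
  {41, 43} × {p, q, r} = {(41,p), (41,q), (41,r), (43,p), (43,q), (43,r)}
  {41, 42, 43} × {p, q} = {(41,p), (41,q), (42,p), (42,q), (43,p), (43,q)}
  {41, 42, 43} × {p, r} = {(41,p), (41,r), (42,p), (42,r), (43,p), (43,r)}
  {41, 42, 43} × {p, q, r} = {(41,p), (41,q), (41,r), (42,p), (42,q), (42,r), (43,p), (43,q), (43,r)}
These 13 distinct sets form the basis B.
Close under arbitrary unions to get τ_{X×Y}; counting gives |τ_{X×Y}| = 30.


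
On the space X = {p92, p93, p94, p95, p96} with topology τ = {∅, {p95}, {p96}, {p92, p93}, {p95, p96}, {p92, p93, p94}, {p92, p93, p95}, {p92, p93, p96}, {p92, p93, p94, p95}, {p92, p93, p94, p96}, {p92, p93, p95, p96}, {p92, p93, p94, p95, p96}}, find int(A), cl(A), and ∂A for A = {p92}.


int(A) = ∅, cl(A) = {p92, p93, p94}, ∂A = {p92, p93, p94}.

Closed sets in (X, τ) are complements of opens:
  closed(X, τ) = {∅, {p94}, {p95}, {p96}, {p94, p95}, {p94, p96}, {p95, p96}, {p92, p93, p94}, {p94, p95, p96}, {p92, p93, p94, p95}, {p92, p93, p94, p96}, {p92, p93, p94, p95, p96}}.
int(A) = ⋃ {U ∈ τ : U ⊆ A}. Opens contained in A: ∅.
Taking the union of these: int(A) = ∅.
cl(A) = ⋂ {C closed : A ⊆ C}. Closed sets containing A: {p92, p93, p94}, {p92, p93, p94, p95}, {p92, p93, p94, p96}, {p92, p93, p94, p95, p96}.
Intersecting these: cl(A) = {p92, p93, p94}.
∂A = cl(A) ∖ int(A) = {p92, p93, p94} ∖ ∅ = {p92, p93, p94}.


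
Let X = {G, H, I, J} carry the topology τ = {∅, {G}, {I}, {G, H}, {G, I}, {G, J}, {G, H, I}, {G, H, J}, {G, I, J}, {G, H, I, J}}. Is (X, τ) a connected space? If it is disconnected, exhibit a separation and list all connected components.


(X, τ) is disconnected; components = [{I}, {G, H, J}].

Find clopen sets (U ∈ τ with X ∖ U ∈ τ):
  U = ∅, X ∖ U = {G, H, I, J} — both open, so U is clopen.
  U = {I}, X ∖ U = {G, H, J} — both open, so U is clopen.
  U = {G, H, J}, X ∖ U = {I} — both open, so U is clopen.
  U = {G, H, I, J}, X ∖ U = ∅ — both open, so U is clopen.
Nontrivial clopen(s) exist: e.g. {G, H, J}. So (X, τ) is disconnected.
Compute connected components by grouping points that agree on all clopens:
  component: {I}
  component: {G, H, J}


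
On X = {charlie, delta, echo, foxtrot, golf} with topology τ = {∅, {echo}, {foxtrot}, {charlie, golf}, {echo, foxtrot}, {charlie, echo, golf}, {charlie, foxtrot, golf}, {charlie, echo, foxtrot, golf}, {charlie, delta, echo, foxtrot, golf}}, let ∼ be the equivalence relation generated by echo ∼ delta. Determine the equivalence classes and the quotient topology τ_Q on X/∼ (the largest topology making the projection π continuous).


X/∼ = {[charlie], [delta=echo], [foxtrot], [golf]}; |τ_Q| = 5.

Equivalence classes: [charlie], [delta=echo], [foxtrot], [golf].
Quotient map π: X → X/∼ sends charlie ↦ [charlie], delta ↦ [delta=echo], echo ↦ [delta=echo], foxtrot ↦ [foxtrot], golf ↦ [golf].
For each subset V ⊆ X/∼, compute π^{-1}(V) ⊆ X and check whether π^{-1}(V) ∈ τ. V is open in τ_Q iff π^{-1}(V) ∈ τ.
  V = {}: π^{-1}(V) = ∅ ∈ τ ✓.
  V = {[charlie]}: π^{-1}(V) = {charlie} ∉ τ ✗.
  V = {[delta=echo]}: π^{-1}(V) = {delta, echo} ∉ τ ✗.
  V = {[charlie], [delta=echo]}: π^{-1}(V) = {charlie, delta, echo} ∉ τ ✗.
  V = {[foxtrot]}: π^{-1}(V) = {foxtrot} ∈ τ ✓.
  V = {[charlie], [foxtrot]}: π^{-1}(V) = {charlie, foxtrot} ∉ τ ✗.
  V = {[delta=echo], [foxtrot]}: π^{-1}(V) = {delta, echo, foxtrot} ∉ τ ✗.
  V = {[charlie], [delta=echo], [foxtrot]}: π^{-1}(V) = {charlie, delta, echo, foxtrot} ∉ τ ✗.
  V = {[golf]}: π^{-1}(V) = {golf} ∉ τ ✗.
  V = {[charlie], [golf]}: π^{-1}(V) = {charlie, golf} ∈ τ ✓.
  V = {[delta=echo], [golf]}: π^{-1}(V) = {delta, echo, golf} ∉ τ ✗.
  V = {[charlie], [delta=echo], [golf]}: π^{-1}(V) = {charlie, delta, echo, golf} ∉ τ ✗.
  V = {[foxtrot], [golf]}: π^{-1}(V) = {foxtrot, golf} ∉ τ ✗.
  V = {[charlie], [foxtrot], [golf]}: π^{-1}(V) = {charlie, foxtrot, golf} ∈ τ ✓.
  V = {[delta=echo], [foxtrot], [golf]}: π^{-1}(V) = {delta, echo, foxtrot, golf} ∉ τ ✗.
  V = {[charlie], [delta=echo], [foxtrot], [golf]}: π^{-1}(V) = {charlie, delta, echo, foxtrot, golf} ∈ τ ✓.
Open sets in the quotient: τ_Q = {{}, {[foxtrot]}, {[charlie], [golf]}, {[charlie], [foxtrot], [golf]}, {[charlie], [delta=echo], [foxtrot], [golf]}} (5 elements).


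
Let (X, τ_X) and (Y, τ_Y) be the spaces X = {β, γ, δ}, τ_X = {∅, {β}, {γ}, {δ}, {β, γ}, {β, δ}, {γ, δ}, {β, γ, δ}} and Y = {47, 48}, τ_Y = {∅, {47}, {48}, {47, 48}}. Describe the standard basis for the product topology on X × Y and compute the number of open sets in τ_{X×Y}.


Basis B = {∅ × ∅, {β} × {47}, {β} × {48}, {γ} × {47}, {γ} × {48}, {δ} × {47}, {δ} × {48}, {β} × {47, 48}, {β, γ} × {47}, {β, δ} × {47}, {β, γ} × {48}, {β, δ} × {48}, {γ} × {47, 48}, {γ, δ} × {47}, {γ, δ} × {48}, {δ} × {47, 48}, {β, γ, δ} × {47}, {β, γ, δ} × {48}, {β, γ} × {47, 48}, {β, δ} × {47, 48}, {γ, δ} × {47, 48}, {β, γ, δ} × {47, 48}}; |τ_{X×Y}| = 64.

Enumerate products U × V with U ∈ τ_X, V ∈ τ_Y (deduplicated):
  ∅ × ∅ = {} (∅)
  {β} × {47} = {(β,47)}
  {β} × {48} = {(β,48)}
  {γ} × {47} = {(γ,47)}
  {γ} × {48} = {(γ,48)}
  {δ} × {47} = {(δ,47)}
  {δ} × {48} = {(δ,48)}
  {β} × {47, 48} = {(β,47), (β,48)}
  {β, γ} × {47} = {(β,47), (γ,47)}
  {β, δ} × {47} = {(β,47), (δ,47)}
  {β, γ} × {48} = {(β,48), (γ,48)}
  {β, δ} × {48} = {(β,48), (δ,48)}
  {γ} × {47, 48} = {(γ,47), (γ,48)}
  {γ, δ} × {47} = {(γ,47), (δ,47)}
  {γ, δ} × {48} = {(γ,48), (δ,48)}
  {δ} × {47, 48} = {(δ,47), (δ,48)}
  {β, γ, δ} × {47} = {(β,47), (γ,47), (δ,47)}
  {β, γ, δ} × {48} = {(β,48), (γ,48), (δ,48)}
  {β, γ} × {47, 48} = {(β,47), (β,48), (γ,47), (γ,48)}
  {β, δ} × {47, 48} = {(β,47), (β,48), (δ,47), (δ,48)}
  {γ, δ} × {47, 48} = {(γ,47), (γ,48), (δ,47), (δ,48)}
  {β, γ, δ} × {47, 48} = {(β,47), (β,48), (γ,47), (γ,48), (δ,47), (δ,48)}
These 22 distinct sets form the basis B.
Close under arbitrary unions to get τ_{X×Y}; counting gives |τ_{X×Y}| = 64.


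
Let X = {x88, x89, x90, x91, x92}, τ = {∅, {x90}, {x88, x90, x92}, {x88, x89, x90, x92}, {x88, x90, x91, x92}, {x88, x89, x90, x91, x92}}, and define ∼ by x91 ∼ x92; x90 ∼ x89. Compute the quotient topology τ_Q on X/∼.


X/∼ = {[x88], [x89=x90], [x91=x92]}; |τ_Q| = 2.

Equivalence classes: [x88], [x89=x90], [x91=x92].
Quotient map π: X → X/∼ sends x88 ↦ [x88], x89 ↦ [x89=x90], x90 ↦ [x89=x90], x91 ↦ [x91=x92], x92 ↦ [x91=x92].
For each subset V ⊆ X/∼, compute π^{-1}(V) ⊆ X and check whether π^{-1}(V) ∈ τ. V is open in τ_Q iff π^{-1}(V) ∈ τ.
  V = {}: π^{-1}(V) = ∅ ∈ τ ✓.
  V = {[x88]}: π^{-1}(V) = {x88} ∉ τ ✗.
  V = {[x89=x90]}: π^{-1}(V) = {x89, x90} ∉ τ ✗.
  V = {[x88], [x89=x90]}: π^{-1}(V) = {x88, x89, x90} ∉ τ ✗.
  V = {[x91=x92]}: π^{-1}(V) = {x91, x92} ∉ τ ✗.
  V = {[x88], [x91=x92]}: π^{-1}(V) = {x88, x91, x92} ∉ τ ✗.
  V = {[x89=x90], [x91=x92]}: π^{-1}(V) = {x89, x90, x91, x92} ∉ τ ✗.
  V = {[x88], [x89=x90], [x91=x92]}: π^{-1}(V) = {x88, x89, x90, x91, x92} ∈ τ ✓.
Open sets in the quotient: τ_Q = {{}, {[x88], [x89=x90], [x91=x92]}} (2 elements).


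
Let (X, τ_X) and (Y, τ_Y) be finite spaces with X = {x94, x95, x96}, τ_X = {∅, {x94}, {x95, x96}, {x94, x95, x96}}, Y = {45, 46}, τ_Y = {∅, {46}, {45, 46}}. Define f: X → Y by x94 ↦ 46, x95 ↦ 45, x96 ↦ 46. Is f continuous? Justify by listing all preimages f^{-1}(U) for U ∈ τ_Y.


f is NOT continuous.

Compute f^{-1}(U) for each U ∈ τ_Y:
  U = ∅: f^{-1}(U) = ∅ ∈ τ_X ✓.
  U = {46}: f^{-1}(U) = {x94, x96} ∉ τ_X ✗.
  U = {45, 46}: f^{-1}(U) = {x94, x95, x96} ∈ τ_X ✓.
Found U = {46} with f^{-1}(U) = {x94, x96} not in τ_X. Therefore f is NOT continuous.


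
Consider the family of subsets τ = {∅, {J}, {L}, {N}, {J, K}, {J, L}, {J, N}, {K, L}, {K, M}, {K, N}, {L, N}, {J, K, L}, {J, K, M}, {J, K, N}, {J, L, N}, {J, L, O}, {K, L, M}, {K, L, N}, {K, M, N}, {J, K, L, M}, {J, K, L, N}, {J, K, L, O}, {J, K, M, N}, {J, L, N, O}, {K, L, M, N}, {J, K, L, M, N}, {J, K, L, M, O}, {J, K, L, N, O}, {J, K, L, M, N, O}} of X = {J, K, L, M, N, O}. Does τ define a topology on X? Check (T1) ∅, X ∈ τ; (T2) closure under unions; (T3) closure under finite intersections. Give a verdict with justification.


τ is NOT a topology on X.

Axiom (T1): ∅ ∈ τ? Yes; X ∈ τ? Yes.
Axiom (T2/T3): check pairwise unions and intersections of members of τ.
Counterexample for (T3): {J, K} ∩ {K, L} = {K} ∉ τ. Therefore τ is NOT a topology.


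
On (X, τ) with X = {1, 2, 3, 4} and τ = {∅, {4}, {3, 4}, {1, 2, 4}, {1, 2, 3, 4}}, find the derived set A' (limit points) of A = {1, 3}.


A' = {2}

For each x ∈ X, list the open sets U ∈ τ with x ∈ U, then check whether U ∩ (A ∖ {x}) ≠ ∅ for every such U.
  x = 1: open {1, 2, 4} ∋ x has {1, 2, 4} ∩ (A ∖ {1}) = ∅, so x is NOT a limit point.
  x = 2: opens ∋ x are {1, 2, 4}, {1, 2, 3, 4}; each meets A ∖ {2}, so x IS a limit point.
  x = 3: open {3, 4} ∋ x has {3, 4} ∩ (A ∖ {3}) = ∅, so x is NOT a limit point.
  x = 4: open {4} ∋ x has {4} ∩ (A ∖ {4}) = ∅, so x is NOT a limit point.
Collecting: A' = {2}.


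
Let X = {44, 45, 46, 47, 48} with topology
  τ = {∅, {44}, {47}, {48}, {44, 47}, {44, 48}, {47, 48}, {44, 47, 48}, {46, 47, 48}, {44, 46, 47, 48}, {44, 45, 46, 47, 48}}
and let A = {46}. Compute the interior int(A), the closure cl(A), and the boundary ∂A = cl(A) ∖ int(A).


int(A) = ∅, cl(A) = {45, 46}, ∂A = {45, 46}.

Closed sets in (X, τ) are complements of opens:
  closed(X, τ) = {∅, {45}, {44, 45}, {45, 46}, {44, 45, 46}, {45, 46, 47}, {45, 46, 48}, {44, 45, 46, 47}, {44, 45, 46, 48}, {45, 46, 47, 48}, {44, 45, 46, 47, 48}}.
int(A) = ⋃ {U ∈ τ : U ⊆ A}. Opens contained in A: ∅.
Taking the union of these: int(A) = ∅.
cl(A) = ⋂ {C closed : A ⊆ C}. Closed sets containing A: {45, 46}, {44, 45, 46}, {45, 46, 47}, {45, 46, 48}, {44, 45, 46, 47}, {44, 45, 46, 48}, {45, 46, 47, 48}, {44, 45, 46, 47, 48}.
Intersecting these: cl(A) = {45, 46}.
∂A = cl(A) ∖ int(A) = {45, 46} ∖ ∅ = {45, 46}.


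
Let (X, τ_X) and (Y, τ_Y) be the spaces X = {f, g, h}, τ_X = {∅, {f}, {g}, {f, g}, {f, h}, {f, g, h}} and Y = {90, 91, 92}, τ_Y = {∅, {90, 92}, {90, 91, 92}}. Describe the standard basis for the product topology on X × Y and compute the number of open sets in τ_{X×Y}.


Basis B = {∅ × ∅, {f} × {90, 92}, {g} × {90, 92}, {f} × {90, 91, 92}, {g} × {90, 91, 92}, {f, g} × {90, 92}, {f, h} × {90, 92}, {f, g} × {90, 91, 92}, {f, h} × {90, 91, 92}, {f, g, h} × {90, 92}, {f, g, h} × {90, 91, 92}}; |τ_{X×Y}| = 18.

Enumerate products U × V with U ∈ τ_X, V ∈ τ_Y (deduplicated):
  ∅ × ∅ = {} (∅)
  {f} × {90, 92} = {(f,90), (f,92)}
  {g} × {90, 92} = {(g,90), (g,92)}
  {f} × {90, 91, 92} = {(f,90), (f,91), (f,92)}
  {g} × {90, 91, 92} = {(g,90), (g,91), (g,92)}
  {f, g} × {90, 92} = {(f,90), (f,92), (g,90), (g,92)}
  {f, h} × {90, 92} = {(f,90), (f,92), (h,90), (h,92)}
  {f, g} × {90, 91, 92} = {(f,90), (f,91), (f,92), (g,90), (g,91), (g,92)}
  {f, h} × {90, 91, 92} = {(f,90), (f,91), (f,92), (h,90), (h,91), (h,92)}
  {f, g, h} × {90, 92} = {(f,90), (f,92), (g,90), (g,92), (h,90), (h,92)}
  {f, g, h} × {90, 91, 92} = {(f,90), (f,91), (f,92), (g,90), (g,91), (g,92), (h,90), (h,91), (h,92)}
These 11 distinct sets form the basis B.
Close under arbitrary unions to get τ_{X×Y}; counting gives |τ_{X×Y}| = 18.
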